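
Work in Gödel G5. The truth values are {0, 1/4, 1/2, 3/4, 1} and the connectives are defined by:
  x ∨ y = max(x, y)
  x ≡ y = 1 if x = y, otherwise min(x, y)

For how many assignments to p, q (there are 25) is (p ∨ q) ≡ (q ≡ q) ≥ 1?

value 1: 9 assignments (counts)
value 3/4: 7 assignments
value 1/2: 5 assignments
value 1/4: 3 assignments
value 0: 1 assignment
So 9 of the 25 assignments meet the threshold.

9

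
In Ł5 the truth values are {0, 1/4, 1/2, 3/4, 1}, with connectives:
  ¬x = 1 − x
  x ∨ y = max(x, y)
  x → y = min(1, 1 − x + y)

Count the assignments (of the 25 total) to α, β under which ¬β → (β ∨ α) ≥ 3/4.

value 1: 18 assignments (counts)
value 3/4: 2 assignments (counts)
value 1/2: 3 assignments
value 1/4: 1 assignment
value 0: 1 assignment
So 20 of the 25 assignments meet the threshold.

20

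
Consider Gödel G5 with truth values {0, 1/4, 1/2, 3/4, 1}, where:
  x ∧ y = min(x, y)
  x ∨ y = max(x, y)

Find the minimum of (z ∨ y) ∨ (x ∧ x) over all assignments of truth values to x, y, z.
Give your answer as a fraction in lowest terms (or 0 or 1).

0

Take x = 0, y = 0, z = 0:
z ∨ y = 0 ∨ 0 = 0
x ∧ x = 0 ∧ 0 = 0
(z ∨ y) ∨ (x ∧ x) = 0 ∨ 0 = 0
No assignment yields a value below 0, so this is the minimum.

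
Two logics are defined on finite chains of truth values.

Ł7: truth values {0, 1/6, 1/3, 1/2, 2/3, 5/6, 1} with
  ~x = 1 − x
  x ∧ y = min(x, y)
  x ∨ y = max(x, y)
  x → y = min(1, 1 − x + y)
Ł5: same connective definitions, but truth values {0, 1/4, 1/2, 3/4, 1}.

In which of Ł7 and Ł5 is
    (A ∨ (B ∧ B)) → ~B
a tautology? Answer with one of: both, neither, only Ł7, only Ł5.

neither

In Ł7: at A = 0, B = 2/3 the value is 2/3 — not a tautology.
In Ł5: at A = 0, B = 3/4 the value is 1/2 — not a tautology.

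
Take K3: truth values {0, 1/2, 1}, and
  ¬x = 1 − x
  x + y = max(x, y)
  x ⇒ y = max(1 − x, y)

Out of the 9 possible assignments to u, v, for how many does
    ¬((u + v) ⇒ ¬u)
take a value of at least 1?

3

u = 0, v = 0 ↦ 0  <
u = 0, v = 1/2 ↦ 0  <
u = 0, v = 1 ↦ 0  <
u = 1/2, v = 0 ↦ 1/2  <
u = 1/2, v = 1/2 ↦ 1/2  <
u = 1/2, v = 1 ↦ 1/2  <
u = 1, v = 0 ↦ 1  ≥
u = 1, v = 1/2 ↦ 1  ≥
u = 1, v = 1 ↦ 1  ≥
So 3 of the 9 assignments meet the threshold.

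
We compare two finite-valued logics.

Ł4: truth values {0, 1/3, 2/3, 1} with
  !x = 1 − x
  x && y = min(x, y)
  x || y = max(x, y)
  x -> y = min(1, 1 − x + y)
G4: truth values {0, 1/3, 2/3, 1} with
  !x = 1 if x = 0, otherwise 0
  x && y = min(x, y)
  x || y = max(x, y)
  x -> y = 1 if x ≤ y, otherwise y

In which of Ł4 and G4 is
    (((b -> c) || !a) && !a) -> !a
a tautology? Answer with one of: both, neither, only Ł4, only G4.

both

In Ł4: every assignment gives 1 — tautology.
In G4: every assignment gives 1 — tautology.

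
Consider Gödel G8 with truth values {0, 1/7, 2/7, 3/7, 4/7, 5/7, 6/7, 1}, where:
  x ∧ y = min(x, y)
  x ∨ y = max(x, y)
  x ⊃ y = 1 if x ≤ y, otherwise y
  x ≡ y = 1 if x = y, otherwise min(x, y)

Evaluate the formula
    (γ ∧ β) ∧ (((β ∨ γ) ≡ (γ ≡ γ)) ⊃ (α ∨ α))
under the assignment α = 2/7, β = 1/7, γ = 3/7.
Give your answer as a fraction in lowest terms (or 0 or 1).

1/7

γ ∧ β = 3/7 ∧ 1/7 = 1/7
β ∨ γ = 1/7 ∨ 3/7 = 3/7
γ ≡ γ = 3/7 ≡ 3/7 = 1
(β ∨ γ) ≡ (γ ≡ γ) = 3/7 ≡ 1 = 3/7
α ∨ α = 2/7 ∨ 2/7 = 2/7
((β ∨ γ) ≡ (γ ≡ γ)) ⊃ (α ∨ α) = 3/7 ⊃ 2/7 = 2/7
(γ ∧ β) ∧ (((β ∨ γ) ≡ (γ ≡ γ)) ⊃ (α ∨ α)) = 1/7 ∧ 2/7 = 1/7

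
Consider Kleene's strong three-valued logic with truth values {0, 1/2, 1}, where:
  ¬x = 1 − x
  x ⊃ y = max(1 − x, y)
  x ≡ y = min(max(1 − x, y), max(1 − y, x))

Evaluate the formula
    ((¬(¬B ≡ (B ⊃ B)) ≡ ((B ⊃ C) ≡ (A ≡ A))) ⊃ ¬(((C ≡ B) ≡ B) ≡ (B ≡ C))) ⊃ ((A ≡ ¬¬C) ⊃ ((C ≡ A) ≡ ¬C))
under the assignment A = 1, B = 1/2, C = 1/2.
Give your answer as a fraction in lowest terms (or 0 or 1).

1/2

¬B = ¬1/2 = 1/2
B ⊃ B = 1/2 ⊃ 1/2 = 1/2
¬B ≡ (B ⊃ B) = 1/2 ≡ 1/2 = 1/2
¬(¬B ≡ (B ⊃ B)) = ¬1/2 = 1/2
B ⊃ C = 1/2 ⊃ 1/2 = 1/2
A ≡ A = 1 ≡ 1 = 1
(B ⊃ C) ≡ (A ≡ A) = 1/2 ≡ 1 = 1/2
¬(¬B ≡ (B ⊃ B)) ≡ ((B ⊃ C) ≡ (A ≡ A)) = 1/2 ≡ 1/2 = 1/2
C ≡ B = 1/2 ≡ 1/2 = 1/2
(C ≡ B) ≡ B = 1/2 ≡ 1/2 = 1/2
B ≡ C = 1/2 ≡ 1/2 = 1/2
((C ≡ B) ≡ B) ≡ (B ≡ C) = 1/2 ≡ 1/2 = 1/2
¬(((C ≡ B) ≡ B) ≡ (B ≡ C)) = ¬1/2 = 1/2
(¬(¬B ≡ (B ⊃ B)) ≡ ((B ⊃ C) ≡ (A ≡ A))) ⊃ ¬(((C ≡ B) ≡ B) ≡ (B ≡ C)) = 1/2 ⊃ 1/2 = 1/2
¬C = ¬1/2 = 1/2
¬¬C = ¬1/2 = 1/2
A ≡ ¬¬C = 1 ≡ 1/2 = 1/2
C ≡ A = 1/2 ≡ 1 = 1/2
¬C = ¬1/2 = 1/2
(C ≡ A) ≡ ¬C = 1/2 ≡ 1/2 = 1/2
(A ≡ ¬¬C) ⊃ ((C ≡ A) ≡ ¬C) = 1/2 ⊃ 1/2 = 1/2
((¬(¬B ≡ (B ⊃ B)) ≡ ((B ⊃ C) ≡ (A ≡ A))) ⊃ ¬(((C ≡ B) ≡ B) ≡ (B ≡ C))) ⊃ ((A ≡ ¬¬C) ⊃ ((C ≡ A) ≡ ¬C)) = 1/2 ⊃ 1/2 = 1/2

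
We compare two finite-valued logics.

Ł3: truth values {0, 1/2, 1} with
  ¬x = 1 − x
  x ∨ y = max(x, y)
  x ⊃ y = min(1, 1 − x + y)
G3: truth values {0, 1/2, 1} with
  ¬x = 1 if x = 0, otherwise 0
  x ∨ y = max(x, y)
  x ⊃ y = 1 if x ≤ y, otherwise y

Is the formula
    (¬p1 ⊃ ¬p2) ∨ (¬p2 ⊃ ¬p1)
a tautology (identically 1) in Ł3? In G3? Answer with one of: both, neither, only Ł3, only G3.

both

In Ł3: every assignment gives 1 — tautology.
In G3: every assignment gives 1 — tautology.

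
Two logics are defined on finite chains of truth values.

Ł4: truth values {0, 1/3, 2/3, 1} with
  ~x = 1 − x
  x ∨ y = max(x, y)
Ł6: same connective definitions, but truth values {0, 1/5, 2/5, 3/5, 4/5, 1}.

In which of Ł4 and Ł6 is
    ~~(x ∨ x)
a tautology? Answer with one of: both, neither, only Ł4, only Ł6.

In Ł4: at x = 0 the value is 0 — not a tautology.
In Ł6: at x = 0 the value is 0 — not a tautology.

neither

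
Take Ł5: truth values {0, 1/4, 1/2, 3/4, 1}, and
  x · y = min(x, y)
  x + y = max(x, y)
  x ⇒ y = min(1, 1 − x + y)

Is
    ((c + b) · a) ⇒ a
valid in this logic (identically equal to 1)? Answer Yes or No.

At a = 1, b = 3/4, c = 1/2, for instance:
c + b = 1/2 + 3/4 = 3/4
(c + b) · a = 3/4 · 1 = 3/4
((c + b) · a) ⇒ a = 3/4 ⇒ 1 = 1
and checking the remaining 124 assignments likewise gives ≥ 1 in every case.

Yes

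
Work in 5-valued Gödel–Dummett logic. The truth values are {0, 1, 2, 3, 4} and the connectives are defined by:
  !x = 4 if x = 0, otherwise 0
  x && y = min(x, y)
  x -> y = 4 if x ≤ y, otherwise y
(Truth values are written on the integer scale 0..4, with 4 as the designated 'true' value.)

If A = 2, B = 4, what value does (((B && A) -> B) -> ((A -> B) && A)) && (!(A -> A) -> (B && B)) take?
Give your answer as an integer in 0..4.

B && A = 4 && 2 = 2
(B && A) -> B = 2 -> 4 = 4
A -> B = 2 -> 4 = 4
(A -> B) && A = 4 && 2 = 2
((B && A) -> B) -> ((A -> B) && A) = 4 -> 2 = 2
A -> A = 2 -> 2 = 4
!(A -> A) = !4 = 0
B && B = 4 && 4 = 4
!(A -> A) -> (B && B) = 0 -> 4 = 4
(((B && A) -> B) -> ((A -> B) && A)) && (!(A -> A) -> (B && B)) = 2 && 4 = 2

2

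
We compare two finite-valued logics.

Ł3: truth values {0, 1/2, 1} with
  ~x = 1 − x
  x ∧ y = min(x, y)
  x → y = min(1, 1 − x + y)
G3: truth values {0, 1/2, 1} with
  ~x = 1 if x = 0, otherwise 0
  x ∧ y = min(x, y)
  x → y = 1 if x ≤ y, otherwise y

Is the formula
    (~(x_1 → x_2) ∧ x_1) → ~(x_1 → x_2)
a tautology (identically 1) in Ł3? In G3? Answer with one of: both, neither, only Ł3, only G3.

both

In Ł3: every assignment gives 1 — tautology.
In G3: every assignment gives 1 — tautology.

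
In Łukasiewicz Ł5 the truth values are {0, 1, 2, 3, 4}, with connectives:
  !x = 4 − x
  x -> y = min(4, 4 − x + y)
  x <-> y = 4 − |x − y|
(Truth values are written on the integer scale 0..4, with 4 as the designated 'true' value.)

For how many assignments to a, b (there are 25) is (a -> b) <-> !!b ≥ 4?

9

value 4: 9 assignments (counts)
value 3: 7 assignments
value 2: 5 assignments
value 1: 3 assignments
value 0: 1 assignment
So 9 of the 25 assignments meet the threshold.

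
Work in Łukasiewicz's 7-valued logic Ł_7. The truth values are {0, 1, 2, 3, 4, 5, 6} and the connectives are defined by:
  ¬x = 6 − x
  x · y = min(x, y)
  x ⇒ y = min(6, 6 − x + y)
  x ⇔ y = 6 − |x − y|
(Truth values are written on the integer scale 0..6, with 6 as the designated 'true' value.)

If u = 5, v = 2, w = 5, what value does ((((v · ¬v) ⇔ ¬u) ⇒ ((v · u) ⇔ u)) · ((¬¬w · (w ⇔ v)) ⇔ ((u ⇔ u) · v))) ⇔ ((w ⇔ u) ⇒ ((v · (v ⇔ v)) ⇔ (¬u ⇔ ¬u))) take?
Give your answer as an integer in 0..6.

¬v = ¬2 = 4
v · ¬v = 2 · 4 = 2
¬u = ¬5 = 1
(v · ¬v) ⇔ ¬u = 2 ⇔ 1 = 5
v · u = 2 · 5 = 2
(v · u) ⇔ u = 2 ⇔ 5 = 3
((v · ¬v) ⇔ ¬u) ⇒ ((v · u) ⇔ u) = 5 ⇒ 3 = 4
¬w = ¬5 = 1
¬¬w = ¬1 = 5
w ⇔ v = 5 ⇔ 2 = 3
¬¬w · (w ⇔ v) = 5 · 3 = 3
u ⇔ u = 5 ⇔ 5 = 6
(u ⇔ u) · v = 6 · 2 = 2
(¬¬w · (w ⇔ v)) ⇔ ((u ⇔ u) · v) = 3 ⇔ 2 = 5
(((v · ¬v) ⇔ ¬u) ⇒ ((v · u) ⇔ u)) · ((¬¬w · (w ⇔ v)) ⇔ ((u ⇔ u) · v)) = 4 · 5 = 4
w ⇔ u = 5 ⇔ 5 = 6
v ⇔ v = 2 ⇔ 2 = 6
v · (v ⇔ v) = 2 · 6 = 2
¬u = ¬5 = 1
¬u = ¬5 = 1
¬u ⇔ ¬u = 1 ⇔ 1 = 6
(v · (v ⇔ v)) ⇔ (¬u ⇔ ¬u) = 2 ⇔ 6 = 2
(w ⇔ u) ⇒ ((v · (v ⇔ v)) ⇔ (¬u ⇔ ¬u)) = 6 ⇒ 2 = 2
((((v · ¬v) ⇔ ¬u) ⇒ ((v · u) ⇔ u)) · ((¬¬w · (w ⇔ v)) ⇔ ((u ⇔ u) · v))) ⇔ ((w ⇔ u) ⇒ ((v · (v ⇔ v)) ⇔ (¬u ⇔ ¬u))) = 4 ⇔ 2 = 4

4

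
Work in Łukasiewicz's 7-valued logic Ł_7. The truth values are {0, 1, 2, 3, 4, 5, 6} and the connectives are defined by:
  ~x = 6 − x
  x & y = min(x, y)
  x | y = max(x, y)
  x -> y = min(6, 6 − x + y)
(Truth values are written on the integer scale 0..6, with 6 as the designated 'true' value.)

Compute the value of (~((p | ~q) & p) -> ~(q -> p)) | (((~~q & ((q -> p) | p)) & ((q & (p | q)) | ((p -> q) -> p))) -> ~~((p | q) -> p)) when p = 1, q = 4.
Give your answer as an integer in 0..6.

6

~q = ~4 = 2
p | ~q = 1 | 2 = 2
(p | ~q) & p = 2 & 1 = 1
~((p | ~q) & p) = ~1 = 5
q -> p = 4 -> 1 = 3
~(q -> p) = ~3 = 3
~((p | ~q) & p) -> ~(q -> p) = 5 -> 3 = 4
~q = ~4 = 2
~~q = ~2 = 4
q -> p = 4 -> 1 = 3
(q -> p) | p = 3 | 1 = 3
~~q & ((q -> p) | p) = 4 & 3 = 3
p | q = 1 | 4 = 4
q & (p | q) = 4 & 4 = 4
p -> q = 1 -> 4 = 6
(p -> q) -> p = 6 -> 1 = 1
(q & (p | q)) | ((p -> q) -> p) = 4 | 1 = 4
(~~q & ((q -> p) | p)) & ((q & (p | q)) | ((p -> q) -> p)) = 3 & 4 = 3
p | q = 1 | 4 = 4
(p | q) -> p = 4 -> 1 = 3
~((p | q) -> p) = ~3 = 3
~~((p | q) -> p) = ~3 = 3
((~~q & ((q -> p) | p)) & ((q & (p | q)) | ((p -> q) -> p))) -> ~~((p | q) -> p) = 3 -> 3 = 6
(~((p | ~q) & p) -> ~(q -> p)) | (((~~q & ((q -> p) | p)) & ((q & (p | q)) | ((p -> q) -> p))) -> ~~((p | q) -> p)) = 4 | 6 = 6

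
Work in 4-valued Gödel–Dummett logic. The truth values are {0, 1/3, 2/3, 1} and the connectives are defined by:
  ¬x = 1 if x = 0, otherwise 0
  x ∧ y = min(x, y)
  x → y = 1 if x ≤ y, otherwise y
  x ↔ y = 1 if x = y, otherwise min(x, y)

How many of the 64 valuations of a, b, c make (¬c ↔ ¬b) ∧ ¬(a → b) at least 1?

3

value 1: 3 assignments (counts)
value 0: 61 assignments
So 3 of the 64 assignments meet the threshold.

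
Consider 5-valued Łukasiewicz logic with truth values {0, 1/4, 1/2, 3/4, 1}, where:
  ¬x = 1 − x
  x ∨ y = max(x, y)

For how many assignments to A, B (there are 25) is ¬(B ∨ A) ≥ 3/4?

value 1: 1 assignment (counts)
value 3/4: 3 assignments (counts)
value 1/2: 5 assignments
value 1/4: 7 assignments
value 0: 9 assignments
So 4 of the 25 assignments meet the threshold.

4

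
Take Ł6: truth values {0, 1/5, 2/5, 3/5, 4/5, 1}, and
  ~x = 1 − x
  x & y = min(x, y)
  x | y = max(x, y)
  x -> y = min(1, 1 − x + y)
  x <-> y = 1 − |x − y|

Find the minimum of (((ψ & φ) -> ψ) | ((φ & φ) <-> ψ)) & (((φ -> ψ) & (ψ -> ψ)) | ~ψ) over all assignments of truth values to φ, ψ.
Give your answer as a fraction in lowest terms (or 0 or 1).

3/5

Take φ = 4/5, ψ = 2/5:
ψ & φ = 2/5 & 4/5 = 2/5
(ψ & φ) -> ψ = 2/5 -> 2/5 = 1
φ & φ = 4/5 & 4/5 = 4/5
(φ & φ) <-> ψ = 4/5 <-> 2/5 = 3/5
((ψ & φ) -> ψ) | ((φ & φ) <-> ψ) = 1 | 3/5 = 1
φ -> ψ = 4/5 -> 2/5 = 3/5
ψ -> ψ = 2/5 -> 2/5 = 1
(φ -> ψ) & (ψ -> ψ) = 3/5 & 1 = 3/5
~ψ = ~2/5 = 3/5
((φ -> ψ) & (ψ -> ψ)) | ~ψ = 3/5 | 3/5 = 3/5
(((ψ & φ) -> ψ) | ((φ & φ) <-> ψ)) & (((φ -> ψ) & (ψ -> ψ)) | ~ψ) = 1 & 3/5 = 3/5
No assignment yields a value below 3/5, so this is the minimum.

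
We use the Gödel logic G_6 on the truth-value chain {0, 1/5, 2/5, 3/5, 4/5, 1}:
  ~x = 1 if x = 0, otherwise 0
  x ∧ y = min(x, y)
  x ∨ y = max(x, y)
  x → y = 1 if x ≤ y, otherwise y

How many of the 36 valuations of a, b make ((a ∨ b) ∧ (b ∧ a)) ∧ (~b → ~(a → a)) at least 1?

1

value 1: 1 assignment (counts)
value 4/5: 3 assignments
value 3/5: 5 assignments
value 2/5: 7 assignments
value 1/5: 9 assignments
value 0: 11 assignments
So 1 of the 36 assignments meets the threshold.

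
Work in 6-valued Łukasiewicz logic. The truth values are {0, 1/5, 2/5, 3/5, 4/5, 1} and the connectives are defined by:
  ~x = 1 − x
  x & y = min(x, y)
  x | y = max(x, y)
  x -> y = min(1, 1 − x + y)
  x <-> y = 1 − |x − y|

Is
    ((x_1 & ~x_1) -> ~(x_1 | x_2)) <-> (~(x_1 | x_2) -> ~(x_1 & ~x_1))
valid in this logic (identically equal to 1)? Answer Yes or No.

No

Counterexample: take x_1 = 1/5, x_2 = 1.
~x_1 = ~1/5 = 4/5
x_1 & ~x_1 = 1/5 & 4/5 = 1/5
x_1 | x_2 = 1/5 | 1 = 1
~(x_1 | x_2) = ~1 = 0
(x_1 & ~x_1) -> ~(x_1 | x_2) = 1/5 -> 0 = 4/5
x_1 | x_2 = 1/5 | 1 = 1
~(x_1 | x_2) = ~1 = 0
~x_1 = ~1/5 = 4/5
x_1 & ~x_1 = 1/5 & 4/5 = 1/5
~(x_1 & ~x_1) = ~1/5 = 4/5
~(x_1 | x_2) -> ~(x_1 & ~x_1) = 0 -> 4/5 = 1
((x_1 & ~x_1) -> ~(x_1 | x_2)) <-> (~(x_1 | x_2) -> ~(x_1 & ~x_1)) = 4/5 <-> 1 = 4/5
This gives 4/5 ≠ 1.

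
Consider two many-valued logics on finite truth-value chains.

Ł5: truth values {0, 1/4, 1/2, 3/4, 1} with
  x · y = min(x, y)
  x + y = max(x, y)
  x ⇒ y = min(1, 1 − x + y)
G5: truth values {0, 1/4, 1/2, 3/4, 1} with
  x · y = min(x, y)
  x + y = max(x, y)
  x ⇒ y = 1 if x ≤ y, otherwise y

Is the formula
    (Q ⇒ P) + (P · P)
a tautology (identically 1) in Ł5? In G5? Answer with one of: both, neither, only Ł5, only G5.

neither

In Ł5: at P = 0, Q = 1/4 the value is 3/4 — not a tautology.
In G5: at P = 0, Q = 1/4 the value is 0 — not a tautology.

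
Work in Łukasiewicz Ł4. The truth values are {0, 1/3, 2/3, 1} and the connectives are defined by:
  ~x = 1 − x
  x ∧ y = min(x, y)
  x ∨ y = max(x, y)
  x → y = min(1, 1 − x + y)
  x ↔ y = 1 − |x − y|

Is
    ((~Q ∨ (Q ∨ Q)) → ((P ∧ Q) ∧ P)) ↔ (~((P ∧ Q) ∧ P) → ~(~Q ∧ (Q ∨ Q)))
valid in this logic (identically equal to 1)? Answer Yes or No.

No

Counterexample: take P = 0, Q = 0.
~Q = ~0 = 1
Q ∨ Q = 0 ∨ 0 = 0
~Q ∨ (Q ∨ Q) = 1 ∨ 0 = 1
P ∧ Q = 0 ∧ 0 = 0
(P ∧ Q) ∧ P = 0 ∧ 0 = 0
(~Q ∨ (Q ∨ Q)) → ((P ∧ Q) ∧ P) = 1 → 0 = 0
P ∧ Q = 0 ∧ 0 = 0
(P ∧ Q) ∧ P = 0 ∧ 0 = 0
~((P ∧ Q) ∧ P) = ~0 = 1
~Q = ~0 = 1
Q ∨ Q = 0 ∨ 0 = 0
~Q ∧ (Q ∨ Q) = 1 ∧ 0 = 0
~(~Q ∧ (Q ∨ Q)) = ~0 = 1
~((P ∧ Q) ∧ P) → ~(~Q ∧ (Q ∨ Q)) = 1 → 1 = 1
((~Q ∨ (Q ∨ Q)) → ((P ∧ Q) ∧ P)) ↔ (~((P ∧ Q) ∧ P) → ~(~Q ∧ (Q ∨ Q))) = 0 ↔ 1 = 0
This gives 0 ≠ 1.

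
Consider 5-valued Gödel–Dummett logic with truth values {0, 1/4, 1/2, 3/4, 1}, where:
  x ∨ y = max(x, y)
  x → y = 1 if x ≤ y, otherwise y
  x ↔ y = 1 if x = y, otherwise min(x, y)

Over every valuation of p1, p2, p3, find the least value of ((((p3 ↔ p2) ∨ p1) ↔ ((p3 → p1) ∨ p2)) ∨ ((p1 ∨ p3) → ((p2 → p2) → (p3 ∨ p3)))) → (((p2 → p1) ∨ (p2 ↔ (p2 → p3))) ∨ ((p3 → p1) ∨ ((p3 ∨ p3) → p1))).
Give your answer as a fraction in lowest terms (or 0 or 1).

Take p1 = 0, p2 = 1/4, p3 = 1/4:
p3 ↔ p2 = 1/4 ↔ 1/4 = 1
(p3 ↔ p2) ∨ p1 = 1 ∨ 0 = 1
p3 → p1 = 1/4 → 0 = 0
(p3 → p1) ∨ p2 = 0 ∨ 1/4 = 1/4
((p3 ↔ p2) ∨ p1) ↔ ((p3 → p1) ∨ p2) = 1 ↔ 1/4 = 1/4
p1 ∨ p3 = 0 ∨ 1/4 = 1/4
p2 → p2 = 1/4 → 1/4 = 1
p3 ∨ p3 = 1/4 ∨ 1/4 = 1/4
(p2 → p2) → (p3 ∨ p3) = 1 → 1/4 = 1/4
(p1 ∨ p3) → ((p2 → p2) → (p3 ∨ p3)) = 1/4 → 1/4 = 1
(((p3 ↔ p2) ∨ p1) ↔ ((p3 → p1) ∨ p2)) ∨ ((p1 ∨ p3) → ((p2 → p2) → (p3 ∨ p3))) = 1/4 ∨ 1 = 1
p2 → p1 = 1/4 → 0 = 0
p2 → p3 = 1/4 → 1/4 = 1
p2 ↔ (p2 → p3) = 1/4 ↔ 1 = 1/4
(p2 → p1) ∨ (p2 ↔ (p2 → p3)) = 0 ∨ 1/4 = 1/4
p3 → p1 = 1/4 → 0 = 0
p3 ∨ p3 = 1/4 ∨ 1/4 = 1/4
(p3 ∨ p3) → p1 = 1/4 → 0 = 0
(p3 → p1) ∨ ((p3 ∨ p3) → p1) = 0 ∨ 0 = 0
((p2 → p1) ∨ (p2 ↔ (p2 → p3))) ∨ ((p3 → p1) ∨ ((p3 ∨ p3) → p1)) = 1/4 ∨ 0 = 1/4
((((p3 ↔ p2) ∨ p1) ↔ ((p3 → p1) ∨ p2)) ∨ ((p1 ∨ p3) → ((p2 → p2) → (p3 ∨ p3)))) → (((p2 → p1) ∨ (p2 ↔ (p2 → p3))) ∨ ((p3 → p1) ∨ ((p3 ∨ p3) → p1))) = 1 → 1/4 = 1/4
No assignment yields a value below 1/4, so this is the minimum.

1/4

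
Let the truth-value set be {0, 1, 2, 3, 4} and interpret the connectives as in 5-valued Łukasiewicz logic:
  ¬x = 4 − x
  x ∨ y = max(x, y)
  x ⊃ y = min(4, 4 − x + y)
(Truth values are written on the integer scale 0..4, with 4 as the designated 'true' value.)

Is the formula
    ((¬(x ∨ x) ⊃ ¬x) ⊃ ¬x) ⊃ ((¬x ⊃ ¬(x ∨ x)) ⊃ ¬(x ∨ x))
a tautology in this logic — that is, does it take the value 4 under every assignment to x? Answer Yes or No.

Yes

x = 0 ↦ 4
x = 1 ↦ 4
x = 2 ↦ 4
x = 3 ↦ 4
x = 4 ↦ 4
Every assignment gives a value ≥ 4.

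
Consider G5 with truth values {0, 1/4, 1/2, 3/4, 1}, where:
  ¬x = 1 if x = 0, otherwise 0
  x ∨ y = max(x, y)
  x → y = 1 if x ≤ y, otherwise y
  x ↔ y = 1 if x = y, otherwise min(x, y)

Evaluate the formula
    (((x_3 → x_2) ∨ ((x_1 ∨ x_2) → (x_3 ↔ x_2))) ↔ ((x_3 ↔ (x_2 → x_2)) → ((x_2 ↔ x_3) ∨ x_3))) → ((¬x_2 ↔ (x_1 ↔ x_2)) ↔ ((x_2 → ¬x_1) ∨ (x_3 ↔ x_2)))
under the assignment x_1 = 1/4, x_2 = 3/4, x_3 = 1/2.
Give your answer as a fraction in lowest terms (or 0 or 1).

x_3 → x_2 = 1/2 → 3/4 = 1
x_1 ∨ x_2 = 1/4 ∨ 3/4 = 3/4
x_3 ↔ x_2 = 1/2 ↔ 3/4 = 1/2
(x_1 ∨ x_2) → (x_3 ↔ x_2) = 3/4 → 1/2 = 1/2
(x_3 → x_2) ∨ ((x_1 ∨ x_2) → (x_3 ↔ x_2)) = 1 ∨ 1/2 = 1
x_2 → x_2 = 3/4 → 3/4 = 1
x_3 ↔ (x_2 → x_2) = 1/2 ↔ 1 = 1/2
x_2 ↔ x_3 = 3/4 ↔ 1/2 = 1/2
(x_2 ↔ x_3) ∨ x_3 = 1/2 ∨ 1/2 = 1/2
(x_3 ↔ (x_2 → x_2)) → ((x_2 ↔ x_3) ∨ x_3) = 1/2 → 1/2 = 1
((x_3 → x_2) ∨ ((x_1 ∨ x_2) → (x_3 ↔ x_2))) ↔ ((x_3 ↔ (x_2 → x_2)) → ((x_2 ↔ x_3) ∨ x_3)) = 1 ↔ 1 = 1
¬x_2 = ¬3/4 = 0
x_1 ↔ x_2 = 1/4 ↔ 3/4 = 1/4
¬x_2 ↔ (x_1 ↔ x_2) = 0 ↔ 1/4 = 0
¬x_1 = ¬1/4 = 0
x_2 → ¬x_1 = 3/4 → 0 = 0
x_3 ↔ x_2 = 1/2 ↔ 3/4 = 1/2
(x_2 → ¬x_1) ∨ (x_3 ↔ x_2) = 0 ∨ 1/2 = 1/2
(¬x_2 ↔ (x_1 ↔ x_2)) ↔ ((x_2 → ¬x_1) ∨ (x_3 ↔ x_2)) = 0 ↔ 1/2 = 0
(((x_3 → x_2) ∨ ((x_1 ∨ x_2) → (x_3 ↔ x_2))) ↔ ((x_3 ↔ (x_2 → x_2)) → ((x_2 ↔ x_3) ∨ x_3))) → ((¬x_2 ↔ (x_1 ↔ x_2)) ↔ ((x_2 → ¬x_1) ∨ (x_3 ↔ x_2))) = 1 → 0 = 0

0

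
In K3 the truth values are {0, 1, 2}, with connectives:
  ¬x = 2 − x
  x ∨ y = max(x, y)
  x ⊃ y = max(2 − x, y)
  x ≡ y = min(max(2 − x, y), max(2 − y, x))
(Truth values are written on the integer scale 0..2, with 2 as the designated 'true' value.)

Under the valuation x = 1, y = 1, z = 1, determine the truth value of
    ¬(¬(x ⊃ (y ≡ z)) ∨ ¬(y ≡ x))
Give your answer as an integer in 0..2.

y ≡ z = 1 ≡ 1 = 1
x ⊃ (y ≡ z) = 1 ⊃ 1 = 1
¬(x ⊃ (y ≡ z)) = ¬1 = 1
y ≡ x = 1 ≡ 1 = 1
¬(y ≡ x) = ¬1 = 1
¬(x ⊃ (y ≡ z)) ∨ ¬(y ≡ x) = 1 ∨ 1 = 1
¬(¬(x ⊃ (y ≡ z)) ∨ ¬(y ≡ x)) = ¬1 = 1

1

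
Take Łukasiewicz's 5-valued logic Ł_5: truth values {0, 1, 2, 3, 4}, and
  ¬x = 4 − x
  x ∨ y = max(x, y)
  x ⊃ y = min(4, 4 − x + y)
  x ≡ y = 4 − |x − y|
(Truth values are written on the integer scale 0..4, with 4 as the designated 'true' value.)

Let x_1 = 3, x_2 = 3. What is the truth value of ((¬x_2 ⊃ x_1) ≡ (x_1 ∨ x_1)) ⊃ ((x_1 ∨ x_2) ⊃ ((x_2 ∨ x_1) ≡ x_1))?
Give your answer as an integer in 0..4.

¬x_2 = ¬3 = 1
¬x_2 ⊃ x_1 = 1 ⊃ 3 = 4
x_1 ∨ x_1 = 3 ∨ 3 = 3
(¬x_2 ⊃ x_1) ≡ (x_1 ∨ x_1) = 4 ≡ 3 = 3
x_1 ∨ x_2 = 3 ∨ 3 = 3
x_2 ∨ x_1 = 3 ∨ 3 = 3
(x_2 ∨ x_1) ≡ x_1 = 3 ≡ 3 = 4
(x_1 ∨ x_2) ⊃ ((x_2 ∨ x_1) ≡ x_1) = 3 ⊃ 4 = 4
((¬x_2 ⊃ x_1) ≡ (x_1 ∨ x_1)) ⊃ ((x_1 ∨ x_2) ⊃ ((x_2 ∨ x_1) ≡ x_1)) = 3 ⊃ 4 = 4

4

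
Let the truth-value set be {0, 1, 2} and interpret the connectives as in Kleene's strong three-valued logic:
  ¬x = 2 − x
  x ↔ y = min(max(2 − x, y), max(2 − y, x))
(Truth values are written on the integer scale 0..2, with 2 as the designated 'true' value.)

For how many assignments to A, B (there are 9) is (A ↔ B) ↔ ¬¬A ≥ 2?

A = 0, B = 0 ↦ 0  <
A = 0, B = 1 ↦ 1  <
A = 0, B = 2 ↦ 2  ≥
A = 1, B = 0 ↦ 1  <
A = 1, B = 1 ↦ 1  <
A = 1, B = 2 ↦ 1  <
A = 2, B = 0 ↦ 0  <
A = 2, B = 1 ↦ 1  <
A = 2, B = 2 ↦ 2  ≥
So 2 of the 9 assignments meet the threshold.

2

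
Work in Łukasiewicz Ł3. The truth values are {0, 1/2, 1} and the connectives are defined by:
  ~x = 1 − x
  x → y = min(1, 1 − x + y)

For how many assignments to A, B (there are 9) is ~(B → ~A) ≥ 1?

A = 0, B = 0 ↦ 0  <
A = 0, B = 1/2 ↦ 0  <
A = 0, B = 1 ↦ 0  <
A = 1/2, B = 0 ↦ 0  <
A = 1/2, B = 1/2 ↦ 0  <
A = 1/2, B = 1 ↦ 1/2  <
A = 1, B = 0 ↦ 0  <
A = 1, B = 1/2 ↦ 1/2  <
A = 1, B = 1 ↦ 1  ≥
So 1 of the 9 assignments meets the threshold.

1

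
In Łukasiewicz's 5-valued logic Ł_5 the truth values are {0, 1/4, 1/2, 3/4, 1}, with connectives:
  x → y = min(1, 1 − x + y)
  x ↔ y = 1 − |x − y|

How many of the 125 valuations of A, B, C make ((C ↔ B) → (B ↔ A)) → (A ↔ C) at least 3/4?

85

value 1: 65 assignments (counts)
value 3/4: 20 assignments (counts)
value 1/2: 24 assignments
value 1/4: 10 assignments
value 0: 6 assignments
So 85 of the 125 assignments meet the threshold.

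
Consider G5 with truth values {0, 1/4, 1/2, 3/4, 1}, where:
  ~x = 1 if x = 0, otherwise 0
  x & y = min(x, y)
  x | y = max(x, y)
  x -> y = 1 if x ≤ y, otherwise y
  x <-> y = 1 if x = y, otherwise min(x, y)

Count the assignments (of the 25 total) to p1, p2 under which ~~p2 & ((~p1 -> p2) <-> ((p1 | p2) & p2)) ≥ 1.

8

value 1: 8 assignments (counts)
value 3/4: 4 assignments
value 1/2: 4 assignments
value 1/4: 4 assignments
value 0: 5 assignments
So 8 of the 25 assignments meet the threshold.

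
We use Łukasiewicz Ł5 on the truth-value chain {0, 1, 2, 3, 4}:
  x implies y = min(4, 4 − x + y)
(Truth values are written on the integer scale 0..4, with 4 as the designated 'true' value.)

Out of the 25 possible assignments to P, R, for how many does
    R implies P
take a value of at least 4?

value 4: 15 assignments (counts)
value 3: 4 assignments
value 2: 3 assignments
value 1: 2 assignments
value 0: 1 assignment
So 15 of the 25 assignments meet the threshold.

15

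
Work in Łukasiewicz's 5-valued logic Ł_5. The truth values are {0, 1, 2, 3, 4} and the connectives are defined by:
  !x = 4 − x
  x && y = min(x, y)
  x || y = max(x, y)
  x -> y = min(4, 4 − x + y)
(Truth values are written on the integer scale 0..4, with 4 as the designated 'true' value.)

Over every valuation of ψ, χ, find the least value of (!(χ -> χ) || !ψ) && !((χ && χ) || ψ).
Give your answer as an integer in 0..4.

0

Take ψ = 0, χ = 4:
χ -> χ = 4 -> 4 = 4
!(χ -> χ) = !4 = 0
!ψ = !0 = 4
!(χ -> χ) || !ψ = 0 || 4 = 4
χ && χ = 4 && 4 = 4
(χ && χ) || ψ = 4 || 0 = 4
!((χ && χ) || ψ) = !4 = 0
(!(χ -> χ) || !ψ) && !((χ && χ) || ψ) = 4 && 0 = 0
No assignment yields a value below 0, so this is the minimum.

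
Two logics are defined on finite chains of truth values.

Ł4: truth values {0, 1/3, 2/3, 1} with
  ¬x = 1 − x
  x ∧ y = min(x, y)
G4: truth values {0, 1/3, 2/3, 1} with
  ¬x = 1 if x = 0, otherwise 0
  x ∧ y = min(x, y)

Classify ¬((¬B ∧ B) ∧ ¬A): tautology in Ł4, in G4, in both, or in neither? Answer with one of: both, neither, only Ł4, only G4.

only G4

In Ł4: at A = 0, B = 1/3 the value is 2/3 — not a tautology.
In G4: every assignment gives 1 — tautology.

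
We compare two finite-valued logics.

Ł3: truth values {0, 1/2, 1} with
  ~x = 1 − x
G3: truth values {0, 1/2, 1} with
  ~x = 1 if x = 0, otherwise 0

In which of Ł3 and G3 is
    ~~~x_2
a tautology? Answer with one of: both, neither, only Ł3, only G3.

In Ł3: at x_2 = 1/2 the value is 1/2 — not a tautology.
In G3: at x_2 = 1/2 the value is 0 — not a tautology.

neither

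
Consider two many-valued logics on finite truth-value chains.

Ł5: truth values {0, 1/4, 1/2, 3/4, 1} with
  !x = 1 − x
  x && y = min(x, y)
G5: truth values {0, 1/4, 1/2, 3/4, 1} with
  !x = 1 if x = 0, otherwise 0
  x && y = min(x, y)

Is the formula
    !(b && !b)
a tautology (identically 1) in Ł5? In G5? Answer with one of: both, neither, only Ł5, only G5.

In Ł5: at b = 1/4 the value is 3/4 — not a tautology.
In G5: every assignment gives 1 — tautology.

only G5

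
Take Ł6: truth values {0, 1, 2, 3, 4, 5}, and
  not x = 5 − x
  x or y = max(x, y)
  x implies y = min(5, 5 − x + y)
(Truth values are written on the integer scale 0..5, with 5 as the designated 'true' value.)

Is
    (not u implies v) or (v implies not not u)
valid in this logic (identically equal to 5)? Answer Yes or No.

Counterexample: take u = 0, v = 1.
not u = not 0 = 5
not u implies v = 5 implies 1 = 1
not u = not 0 = 5
not not u = not 5 = 0
v implies not not u = 1 implies 0 = 4
(not u implies v) or (v implies not not u) = 1 or 4 = 4
This gives 4 ≠ 5.

No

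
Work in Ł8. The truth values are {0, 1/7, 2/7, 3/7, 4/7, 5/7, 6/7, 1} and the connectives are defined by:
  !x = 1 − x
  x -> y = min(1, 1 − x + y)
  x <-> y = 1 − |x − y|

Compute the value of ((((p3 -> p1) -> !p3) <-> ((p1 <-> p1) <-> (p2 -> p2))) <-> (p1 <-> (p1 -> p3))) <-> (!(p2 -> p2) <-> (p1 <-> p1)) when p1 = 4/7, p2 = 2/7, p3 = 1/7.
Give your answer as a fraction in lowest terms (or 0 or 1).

1/7

p3 -> p1 = 1/7 -> 4/7 = 1
!p3 = !1/7 = 6/7
(p3 -> p1) -> !p3 = 1 -> 6/7 = 6/7
p1 <-> p1 = 4/7 <-> 4/7 = 1
p2 -> p2 = 2/7 -> 2/7 = 1
(p1 <-> p1) <-> (p2 -> p2) = 1 <-> 1 = 1
((p3 -> p1) -> !p3) <-> ((p1 <-> p1) <-> (p2 -> p2)) = 6/7 <-> 1 = 6/7
p1 -> p3 = 4/7 -> 1/7 = 4/7
p1 <-> (p1 -> p3) = 4/7 <-> 4/7 = 1
(((p3 -> p1) -> !p3) <-> ((p1 <-> p1) <-> (p2 -> p2))) <-> (p1 <-> (p1 -> p3)) = 6/7 <-> 1 = 6/7
p2 -> p2 = 2/7 -> 2/7 = 1
!(p2 -> p2) = !1 = 0
p1 <-> p1 = 4/7 <-> 4/7 = 1
!(p2 -> p2) <-> (p1 <-> p1) = 0 <-> 1 = 0
((((p3 -> p1) -> !p3) <-> ((p1 <-> p1) <-> (p2 -> p2))) <-> (p1 <-> (p1 -> p3))) <-> (!(p2 -> p2) <-> (p1 <-> p1)) = 6/7 <-> 0 = 1/7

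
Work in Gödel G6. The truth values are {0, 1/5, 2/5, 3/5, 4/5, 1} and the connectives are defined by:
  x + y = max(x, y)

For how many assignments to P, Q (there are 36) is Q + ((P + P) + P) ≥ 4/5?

20

value 1: 11 assignments (counts)
value 4/5: 9 assignments (counts)
value 3/5: 7 assignments
value 2/5: 5 assignments
value 1/5: 3 assignments
value 0: 1 assignment
So 20 of the 36 assignments meet the threshold.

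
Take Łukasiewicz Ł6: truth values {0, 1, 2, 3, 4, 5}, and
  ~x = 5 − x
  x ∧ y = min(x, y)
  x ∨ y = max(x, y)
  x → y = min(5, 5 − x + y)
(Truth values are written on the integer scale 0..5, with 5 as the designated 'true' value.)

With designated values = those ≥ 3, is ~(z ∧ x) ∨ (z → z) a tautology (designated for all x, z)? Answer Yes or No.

At x = 5, z = 3, for instance:
z ∧ x = 3 ∧ 5 = 3
~(z ∧ x) = ~3 = 2
z → z = 3 → 3 = 5
~(z ∧ x) ∨ (z → z) = 2 ∨ 5 = 5
and checking the remaining 35 assignments likewise gives ≥ 3 in every case.

Yes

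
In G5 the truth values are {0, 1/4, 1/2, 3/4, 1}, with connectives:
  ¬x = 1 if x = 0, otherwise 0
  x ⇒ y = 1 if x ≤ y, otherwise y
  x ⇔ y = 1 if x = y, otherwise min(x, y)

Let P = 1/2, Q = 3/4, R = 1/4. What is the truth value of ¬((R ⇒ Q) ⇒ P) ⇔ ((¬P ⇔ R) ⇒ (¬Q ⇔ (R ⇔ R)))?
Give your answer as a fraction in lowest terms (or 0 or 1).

R ⇒ Q = 1/4 ⇒ 3/4 = 1
(R ⇒ Q) ⇒ P = 1 ⇒ 1/2 = 1/2
¬((R ⇒ Q) ⇒ P) = ¬1/2 = 0
¬P = ¬1/2 = 0
¬P ⇔ R = 0 ⇔ 1/4 = 0
¬Q = ¬3/4 = 0
R ⇔ R = 1/4 ⇔ 1/4 = 1
¬Q ⇔ (R ⇔ R) = 0 ⇔ 1 = 0
(¬P ⇔ R) ⇒ (¬Q ⇔ (R ⇔ R)) = 0 ⇒ 0 = 1
¬((R ⇒ Q) ⇒ P) ⇔ ((¬P ⇔ R) ⇒ (¬Q ⇔ (R ⇔ R))) = 0 ⇔ 1 = 0

0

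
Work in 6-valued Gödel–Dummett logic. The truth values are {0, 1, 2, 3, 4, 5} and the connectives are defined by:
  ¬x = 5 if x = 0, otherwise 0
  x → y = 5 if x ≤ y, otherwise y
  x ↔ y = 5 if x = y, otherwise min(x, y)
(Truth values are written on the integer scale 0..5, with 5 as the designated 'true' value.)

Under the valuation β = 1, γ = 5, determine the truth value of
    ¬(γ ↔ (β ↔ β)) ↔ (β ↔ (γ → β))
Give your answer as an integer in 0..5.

β ↔ β = 1 ↔ 1 = 5
γ ↔ (β ↔ β) = 5 ↔ 5 = 5
¬(γ ↔ (β ↔ β)) = ¬5 = 0
γ → β = 5 → 1 = 1
β ↔ (γ → β) = 1 ↔ 1 = 5
¬(γ ↔ (β ↔ β)) ↔ (β ↔ (γ → β)) = 0 ↔ 5 = 0

0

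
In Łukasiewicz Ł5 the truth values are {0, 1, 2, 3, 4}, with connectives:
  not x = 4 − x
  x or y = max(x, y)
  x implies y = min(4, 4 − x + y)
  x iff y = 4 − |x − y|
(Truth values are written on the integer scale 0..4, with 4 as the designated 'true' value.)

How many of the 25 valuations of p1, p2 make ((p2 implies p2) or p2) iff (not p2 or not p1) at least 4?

9

value 4: 9 assignments (counts)
value 3: 7 assignments
value 2: 5 assignments
value 1: 3 assignments
value 0: 1 assignment
So 9 of the 25 assignments meet the threshold.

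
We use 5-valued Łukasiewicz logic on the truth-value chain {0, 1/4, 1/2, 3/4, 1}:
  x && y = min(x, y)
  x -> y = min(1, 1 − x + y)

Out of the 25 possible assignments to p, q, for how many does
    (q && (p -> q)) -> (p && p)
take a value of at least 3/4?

value 1: 15 assignments (counts)
value 3/4: 4 assignments (counts)
value 1/2: 3 assignments
value 1/4: 2 assignments
value 0: 1 assignment
So 19 of the 25 assignments meet the threshold.

19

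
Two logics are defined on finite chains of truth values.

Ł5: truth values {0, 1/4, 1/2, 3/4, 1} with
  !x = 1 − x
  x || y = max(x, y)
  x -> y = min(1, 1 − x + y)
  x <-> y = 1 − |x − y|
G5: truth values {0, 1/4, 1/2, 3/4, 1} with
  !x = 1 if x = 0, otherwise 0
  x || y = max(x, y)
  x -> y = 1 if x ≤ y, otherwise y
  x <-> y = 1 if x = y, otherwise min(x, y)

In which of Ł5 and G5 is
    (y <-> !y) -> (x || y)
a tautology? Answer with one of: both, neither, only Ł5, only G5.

only G5

In Ł5: at x = 0, y = 1/4 the value is 3/4 — not a tautology.
In G5: every assignment gives 1 — tautology.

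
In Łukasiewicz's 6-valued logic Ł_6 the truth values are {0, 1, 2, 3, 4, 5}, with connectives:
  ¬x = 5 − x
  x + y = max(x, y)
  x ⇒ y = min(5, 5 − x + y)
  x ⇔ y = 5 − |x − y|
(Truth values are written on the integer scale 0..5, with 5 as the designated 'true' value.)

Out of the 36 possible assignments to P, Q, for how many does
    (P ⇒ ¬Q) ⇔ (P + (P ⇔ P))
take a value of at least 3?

30

value 5: 21 assignments (counts)
value 4: 5 assignments (counts)
value 3: 4 assignments (counts)
value 2: 3 assignments
value 1: 2 assignments
value 0: 1 assignment
So 30 of the 36 assignments meet the threshold.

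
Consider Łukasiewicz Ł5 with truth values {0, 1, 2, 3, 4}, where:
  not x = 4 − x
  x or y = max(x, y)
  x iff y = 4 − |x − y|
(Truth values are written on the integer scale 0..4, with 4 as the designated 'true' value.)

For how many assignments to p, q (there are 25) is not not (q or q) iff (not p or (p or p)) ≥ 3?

value 4: 5 assignments (counts)
value 3: 8 assignments (counts)
value 2: 6 assignments
value 1: 4 assignments
value 0: 2 assignments
So 13 of the 25 assignments meet the threshold.

13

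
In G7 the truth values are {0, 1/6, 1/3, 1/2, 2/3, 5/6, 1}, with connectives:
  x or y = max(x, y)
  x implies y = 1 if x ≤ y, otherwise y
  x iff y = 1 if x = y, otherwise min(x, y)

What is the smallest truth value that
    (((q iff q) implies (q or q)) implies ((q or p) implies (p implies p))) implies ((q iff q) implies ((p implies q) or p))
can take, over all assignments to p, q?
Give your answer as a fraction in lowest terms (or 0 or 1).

1/6

Take p = 1/6, q = 0:
q iff q = 0 iff 0 = 1
q or q = 0 or 0 = 0
(q iff q) implies (q or q) = 1 implies 0 = 0
q or p = 0 or 1/6 = 1/6
p implies p = 1/6 implies 1/6 = 1
(q or p) implies (p implies p) = 1/6 implies 1 = 1
((q iff q) implies (q or q)) implies ((q or p) implies (p implies p)) = 0 implies 1 = 1
q iff q = 0 iff 0 = 1
p implies q = 1/6 implies 0 = 0
(p implies q) or p = 0 or 1/6 = 1/6
(q iff q) implies ((p implies q) or p) = 1 implies 1/6 = 1/6
(((q iff q) implies (q or q)) implies ((q or p) implies (p implies p))) implies ((q iff q) implies ((p implies q) or p)) = 1 implies 1/6 = 1/6
No assignment yields a value below 1/6, so this is the minimum.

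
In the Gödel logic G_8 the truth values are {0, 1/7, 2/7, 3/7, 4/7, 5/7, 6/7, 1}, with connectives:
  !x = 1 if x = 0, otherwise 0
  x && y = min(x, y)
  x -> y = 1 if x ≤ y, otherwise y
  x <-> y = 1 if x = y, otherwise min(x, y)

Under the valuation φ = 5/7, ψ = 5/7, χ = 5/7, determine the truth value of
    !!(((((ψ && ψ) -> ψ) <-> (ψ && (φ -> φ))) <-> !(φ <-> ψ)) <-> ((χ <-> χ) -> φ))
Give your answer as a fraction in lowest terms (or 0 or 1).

ψ && ψ = 5/7 && 5/7 = 5/7
(ψ && ψ) -> ψ = 5/7 -> 5/7 = 1
φ -> φ = 5/7 -> 5/7 = 1
ψ && (φ -> φ) = 5/7 && 1 = 5/7
((ψ && ψ) -> ψ) <-> (ψ && (φ -> φ)) = 1 <-> 5/7 = 5/7
φ <-> ψ = 5/7 <-> 5/7 = 1
!(φ <-> ψ) = !1 = 0
(((ψ && ψ) -> ψ) <-> (ψ && (φ -> φ))) <-> !(φ <-> ψ) = 5/7 <-> 0 = 0
χ <-> χ = 5/7 <-> 5/7 = 1
(χ <-> χ) -> φ = 1 -> 5/7 = 5/7
((((ψ && ψ) -> ψ) <-> (ψ && (φ -> φ))) <-> !(φ <-> ψ)) <-> ((χ <-> χ) -> φ) = 0 <-> 5/7 = 0
!(((((ψ && ψ) -> ψ) <-> (ψ && (φ -> φ))) <-> !(φ <-> ψ)) <-> ((χ <-> χ) -> φ)) = !0 = 1
!!(((((ψ && ψ) -> ψ) <-> (ψ && (φ -> φ))) <-> !(φ <-> ψ)) <-> ((χ <-> χ) -> φ)) = !1 = 0

0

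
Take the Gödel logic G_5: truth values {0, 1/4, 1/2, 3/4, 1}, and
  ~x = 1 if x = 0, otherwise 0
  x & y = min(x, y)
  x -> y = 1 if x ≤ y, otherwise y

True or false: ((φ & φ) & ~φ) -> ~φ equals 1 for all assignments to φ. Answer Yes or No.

φ = 0 ↦ 1
φ = 1/4 ↦ 1
φ = 1/2 ↦ 1
φ = 3/4 ↦ 1
φ = 1 ↦ 1
Every assignment gives a value ≥ 1.

Yes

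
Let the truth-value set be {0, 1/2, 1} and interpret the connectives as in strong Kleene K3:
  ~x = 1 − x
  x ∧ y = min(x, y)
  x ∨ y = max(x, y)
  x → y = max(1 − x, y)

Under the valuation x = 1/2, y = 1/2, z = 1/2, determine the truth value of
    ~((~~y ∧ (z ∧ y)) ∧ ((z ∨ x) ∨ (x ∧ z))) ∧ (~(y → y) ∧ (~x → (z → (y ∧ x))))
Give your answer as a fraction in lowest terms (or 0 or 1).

~y = ~1/2 = 1/2
~~y = ~1/2 = 1/2
z ∧ y = 1/2 ∧ 1/2 = 1/2
~~y ∧ (z ∧ y) = 1/2 ∧ 1/2 = 1/2
z ∨ x = 1/2 ∨ 1/2 = 1/2
x ∧ z = 1/2 ∧ 1/2 = 1/2
(z ∨ x) ∨ (x ∧ z) = 1/2 ∨ 1/2 = 1/2
(~~y ∧ (z ∧ y)) ∧ ((z ∨ x) ∨ (x ∧ z)) = 1/2 ∧ 1/2 = 1/2
~((~~y ∧ (z ∧ y)) ∧ ((z ∨ x) ∨ (x ∧ z))) = ~1/2 = 1/2
y → y = 1/2 → 1/2 = 1/2
~(y → y) = ~1/2 = 1/2
~x = ~1/2 = 1/2
y ∧ x = 1/2 ∧ 1/2 = 1/2
z → (y ∧ x) = 1/2 → 1/2 = 1/2
~x → (z → (y ∧ x)) = 1/2 → 1/2 = 1/2
~(y → y) ∧ (~x → (z → (y ∧ x))) = 1/2 ∧ 1/2 = 1/2
~((~~y ∧ (z ∧ y)) ∧ ((z ∨ x) ∨ (x ∧ z))) ∧ (~(y → y) ∧ (~x → (z → (y ∧ x)))) = 1/2 ∧ 1/2 = 1/2

1/2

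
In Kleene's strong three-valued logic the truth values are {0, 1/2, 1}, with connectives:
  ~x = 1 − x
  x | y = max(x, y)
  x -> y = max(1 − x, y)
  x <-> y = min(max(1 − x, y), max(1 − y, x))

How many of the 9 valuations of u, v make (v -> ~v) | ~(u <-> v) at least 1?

4

u = 0, v = 0 ↦ 1  ≥
u = 0, v = 1/2 ↦ 1/2  <
u = 0, v = 1 ↦ 1  ≥
u = 1/2, v = 0 ↦ 1  ≥
u = 1/2, v = 1/2 ↦ 1/2  <
u = 1/2, v = 1 ↦ 1/2  <
u = 1, v = 0 ↦ 1  ≥
u = 1, v = 1/2 ↦ 1/2  <
u = 1, v = 1 ↦ 0  <
So 4 of the 9 assignments meet the threshold.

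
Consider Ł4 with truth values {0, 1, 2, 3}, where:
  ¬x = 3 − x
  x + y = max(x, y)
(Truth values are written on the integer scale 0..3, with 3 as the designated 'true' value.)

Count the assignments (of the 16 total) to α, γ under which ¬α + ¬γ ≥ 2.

12

α = 0, γ = 0 ↦ 3  ≥
α = 0, γ = 1 ↦ 3  ≥
α = 0, γ = 2 ↦ 3  ≥
α = 0, γ = 3 ↦ 3  ≥
α = 1, γ = 0 ↦ 3  ≥
α = 1, γ = 1 ↦ 2  ≥
α = 1, γ = 2 ↦ 2  ≥
α = 1, γ = 3 ↦ 2  ≥
α = 2, γ = 0 ↦ 3  ≥
α = 2, γ = 1 ↦ 2  ≥
α = 2, γ = 2 ↦ 1  <
α = 2, γ = 3 ↦ 1  <
α = 3, γ = 0 ↦ 3  ≥
α = 3, γ = 1 ↦ 2  ≥
α = 3, γ = 2 ↦ 1  <
α = 3, γ = 3 ↦ 0  <
So 12 of the 16 assignments meet the threshold.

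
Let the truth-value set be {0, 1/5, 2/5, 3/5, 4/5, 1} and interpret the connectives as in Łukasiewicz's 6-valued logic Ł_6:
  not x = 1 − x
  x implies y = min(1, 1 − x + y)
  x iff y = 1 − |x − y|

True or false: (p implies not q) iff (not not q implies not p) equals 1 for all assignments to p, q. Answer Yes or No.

Yes

At p = 1/5, q = 1/5, for instance:
not q = not 1/5 = 4/5
p implies not q = 1/5 implies 4/5 = 1
not not q = not 4/5 = 1/5
not p = not 1/5 = 4/5
not not q implies not p = 1/5 implies 4/5 = 1
(p implies not q) iff (not not q implies not p) = 1 iff 1 = 1
and checking the remaining 35 assignments likewise gives ≥ 1 in every case.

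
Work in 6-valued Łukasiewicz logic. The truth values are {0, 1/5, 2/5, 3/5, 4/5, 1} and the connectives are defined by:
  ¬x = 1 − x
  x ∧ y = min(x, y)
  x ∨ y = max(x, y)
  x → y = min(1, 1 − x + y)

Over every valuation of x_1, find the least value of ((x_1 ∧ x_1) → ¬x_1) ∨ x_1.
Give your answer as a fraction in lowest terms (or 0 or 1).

4/5

Take x_1 = 3/5:
x_1 ∧ x_1 = 3/5 ∧ 3/5 = 3/5
¬x_1 = ¬3/5 = 2/5
(x_1 ∧ x_1) → ¬x_1 = 3/5 → 2/5 = 4/5
((x_1 ∧ x_1) → ¬x_1) ∨ x_1 = 4/5 ∨ 3/5 = 4/5
No assignment yields a value below 4/5, so this is the minimum.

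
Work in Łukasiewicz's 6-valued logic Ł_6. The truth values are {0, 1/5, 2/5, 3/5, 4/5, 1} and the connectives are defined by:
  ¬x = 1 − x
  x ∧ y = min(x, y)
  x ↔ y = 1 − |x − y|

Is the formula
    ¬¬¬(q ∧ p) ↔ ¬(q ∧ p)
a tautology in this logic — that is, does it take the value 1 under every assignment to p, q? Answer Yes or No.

Yes

At p = 1, q = 2/5, for instance:
q ∧ p = 2/5 ∧ 1 = 2/5
¬(q ∧ p) = ¬2/5 = 3/5
¬¬(q ∧ p) = ¬3/5 = 2/5
¬¬¬(q ∧ p) = ¬2/5 = 3/5
¬¬¬(q ∧ p) ↔ ¬(q ∧ p) = 3/5 ↔ 3/5 = 1
and checking the remaining 35 assignments likewise gives ≥ 1 in every case.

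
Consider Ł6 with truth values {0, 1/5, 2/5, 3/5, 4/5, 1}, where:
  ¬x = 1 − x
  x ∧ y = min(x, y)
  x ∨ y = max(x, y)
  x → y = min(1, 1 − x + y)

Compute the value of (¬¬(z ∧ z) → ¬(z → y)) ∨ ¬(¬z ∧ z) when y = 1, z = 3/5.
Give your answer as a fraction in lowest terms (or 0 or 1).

z ∧ z = 3/5 ∧ 3/5 = 3/5
¬(z ∧ z) = ¬3/5 = 2/5
¬¬(z ∧ z) = ¬2/5 = 3/5
z → y = 3/5 → 1 = 1
¬(z → y) = ¬1 = 0
¬¬(z ∧ z) → ¬(z → y) = 3/5 → 0 = 2/5
¬z = ¬3/5 = 2/5
¬z ∧ z = 2/5 ∧ 3/5 = 2/5
¬(¬z ∧ z) = ¬2/5 = 3/5
(¬¬(z ∧ z) → ¬(z → y)) ∨ ¬(¬z ∧ z) = 2/5 ∨ 3/5 = 3/5

3/5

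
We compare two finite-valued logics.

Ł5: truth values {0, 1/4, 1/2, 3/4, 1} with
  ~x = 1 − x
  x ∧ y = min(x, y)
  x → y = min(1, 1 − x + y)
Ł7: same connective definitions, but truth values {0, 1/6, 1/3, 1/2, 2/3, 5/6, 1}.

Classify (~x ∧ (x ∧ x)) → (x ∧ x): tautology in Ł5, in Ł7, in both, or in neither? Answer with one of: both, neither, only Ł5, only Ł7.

both

In Ł5: every assignment gives 1 — tautology.
In Ł7: every assignment gives 1 — tautology.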